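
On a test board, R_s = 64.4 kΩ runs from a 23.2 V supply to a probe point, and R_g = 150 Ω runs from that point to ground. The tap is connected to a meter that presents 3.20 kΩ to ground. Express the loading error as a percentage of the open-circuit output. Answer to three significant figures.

The divider's output (Thévenin) resistance is R_s‖R_g = 149.7 Ω.
Fractional drop under load = R_th/(R_th + R_L) = 149.7 / (149.7 + 3200) = 0.04468.
So the output falls by 4.47 %.

4.47 %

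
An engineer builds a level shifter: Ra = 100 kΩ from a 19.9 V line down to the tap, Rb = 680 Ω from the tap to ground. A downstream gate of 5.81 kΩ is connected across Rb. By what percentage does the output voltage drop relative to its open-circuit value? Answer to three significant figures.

The divider's output (Thévenin) resistance is Ra‖Rb = 675.4 Ω.
Fractional drop under load = R_th/(R_th + R_L) = 675.4 / (675.4 + 5810) = 0.1041.
So the output falls by 10.4 %.

10.4 %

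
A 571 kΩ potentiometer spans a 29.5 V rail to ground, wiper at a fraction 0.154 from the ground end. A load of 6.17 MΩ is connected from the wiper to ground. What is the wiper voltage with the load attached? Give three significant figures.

V ≈ 4.49 V

The wiper splits the pot into (1−α)R = 483.1 kΩ above and αR = 87.93 kΩ below.
Lower section ‖ load = 86.70 kΩ.
V_wiper = 29.5 × 86.70/(483.1 + 86.70) = 4.49 V.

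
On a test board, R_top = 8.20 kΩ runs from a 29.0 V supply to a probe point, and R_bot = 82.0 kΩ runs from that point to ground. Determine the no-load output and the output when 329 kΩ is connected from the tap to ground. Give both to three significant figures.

Open-circuit: V = 29.0 × 82.0/(8.20 + 82.0) = 26.4 V.
With the load, R_bot becomes R_bot‖R_L = 65.64 kΩ, so V = 29.0 × 65.64/73.84 = 25.8 V.

Unloaded: 26.4 V; loaded: 25.8 V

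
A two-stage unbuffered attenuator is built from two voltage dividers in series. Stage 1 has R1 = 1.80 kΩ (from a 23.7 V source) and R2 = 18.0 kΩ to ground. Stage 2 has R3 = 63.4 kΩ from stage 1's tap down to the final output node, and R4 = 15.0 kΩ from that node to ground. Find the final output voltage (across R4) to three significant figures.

Stage 2 presents R3+R4 = 78.40 kΩ as a load on stage 1's tap.
Stage 1's lower leg becomes R2‖(R3+R4) = 14.64 kΩ, so V_mid = 23.7 × 14.64/16.44 = 21.10 V.
Stage 2 is itself unloaded: V_out = V_mid × R4/(R3+R4) = 21.10 × 15.0/78.40 = 4.04 V.

V_out ≈ 4.04 V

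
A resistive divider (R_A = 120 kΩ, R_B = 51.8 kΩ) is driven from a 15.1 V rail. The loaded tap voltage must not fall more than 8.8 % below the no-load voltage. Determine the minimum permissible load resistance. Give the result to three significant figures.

Output resistance R_th = R_A‖R_B = (120 × 51.8)/171.8 = 36.18 kΩ.
The fractional drop is R_th/(R_th + R_L); requiring this ≤ 0.0880 gives R_L ≥ R_th(1/0.0880 − 1) = 36.18 × 10.36 = 375 kΩ.

R_L(min) ≈ 375 kΩ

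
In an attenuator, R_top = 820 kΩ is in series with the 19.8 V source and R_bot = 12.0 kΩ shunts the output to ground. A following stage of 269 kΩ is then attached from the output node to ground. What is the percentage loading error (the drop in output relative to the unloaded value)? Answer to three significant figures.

The divider's output (Thévenin) resistance is R_top‖R_bot = 11.83 kΩ.
Fractional drop under load = R_th/(R_th + R_L) = 11.83 / (11.83 + 269) = 0.04211.
So the output falls by 4.21 %.

4.21 %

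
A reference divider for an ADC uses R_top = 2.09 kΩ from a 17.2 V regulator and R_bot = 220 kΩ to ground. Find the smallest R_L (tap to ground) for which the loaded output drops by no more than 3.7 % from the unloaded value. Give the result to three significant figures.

Output resistance R_th = R_top‖R_bot = (2.09 × 220)/222.1 = 2.070 kΩ.
The fractional drop is R_th/(R_th + R_L); requiring this ≤ 0.0370 gives R_L ≥ R_th(1/0.0370 − 1) = 2.070 × 26.03 = 53.9 kΩ.

R_L(min) ≈ 53.9 kΩ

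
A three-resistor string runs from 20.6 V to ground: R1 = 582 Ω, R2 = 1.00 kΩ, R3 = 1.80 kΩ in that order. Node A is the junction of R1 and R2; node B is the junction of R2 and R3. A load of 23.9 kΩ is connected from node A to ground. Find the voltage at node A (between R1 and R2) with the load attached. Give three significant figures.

V ≈ 16.7 V

Below node A the series string R2+R3 = 2800 Ω sits in parallel with the 23900 Ω load: 2506 Ω.
V_A = 20.6 × 2506/(582 + 2506) = 16.7 V.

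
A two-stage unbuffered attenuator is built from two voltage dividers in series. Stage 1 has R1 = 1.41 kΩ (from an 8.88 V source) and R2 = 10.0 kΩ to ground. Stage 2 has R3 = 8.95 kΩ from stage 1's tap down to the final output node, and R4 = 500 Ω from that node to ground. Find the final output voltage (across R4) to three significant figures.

Stage 2 presents R3+R4 = 9450 Ω as a load on stage 1's tap.
Stage 1's lower leg becomes R2‖(R3+R4) = 4859 Ω, so V_mid = 8.88 × 4859/6269 = 6.883 V.
Stage 2 is itself unloaded: V_out = V_mid × R4/(R3+R4) = 6.883 × 500/9450 = 0.364 V.

V_out ≈ 0.364 V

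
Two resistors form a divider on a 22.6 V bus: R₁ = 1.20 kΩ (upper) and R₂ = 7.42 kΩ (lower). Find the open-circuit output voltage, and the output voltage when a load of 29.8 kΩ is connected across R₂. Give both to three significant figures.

Open-circuit: V = 22.6 × 7.42/(1.20 + 7.42) = 19.5 V.
With the load, R₂ becomes R₂‖R_L = 5.941 kΩ, so V = 22.6 × 5.941/7.141 = 18.8 V.

Unloaded: 19.5 V; loaded: 18.8 V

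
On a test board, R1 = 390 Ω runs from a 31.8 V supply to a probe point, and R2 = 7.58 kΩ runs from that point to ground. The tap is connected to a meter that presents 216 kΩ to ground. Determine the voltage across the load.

V_out ≈ 30.2 V

The load sits in parallel with R2: R2‖R_L = (7580 × 216000) / (7580 + 216000) = 7323 Ω.
V_out = 31.8 × 7323 / (390 + 7323) = 31.8 × 7323/7713 = 30.2 V.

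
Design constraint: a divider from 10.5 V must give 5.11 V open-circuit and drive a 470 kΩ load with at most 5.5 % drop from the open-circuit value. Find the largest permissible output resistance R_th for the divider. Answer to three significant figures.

R_th ≤ 27.4 kΩ

Loading drop = R_th/(R_th + R_L) ≤ 0.0550, so R_th ≤ R_L · ε/(1−ε) = 470 kΩ × 0.0550/0.9450 = 27.4 kΩ.
(Any R1, R2 with R2/(R1+R2) = 0.487 and R1‖R2 ≤ 27.4 kΩ will meet the spec.)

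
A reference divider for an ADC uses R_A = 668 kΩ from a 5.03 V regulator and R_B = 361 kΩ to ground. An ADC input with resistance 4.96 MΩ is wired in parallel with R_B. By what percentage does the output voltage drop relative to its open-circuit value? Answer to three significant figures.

The divider's output (Thévenin) resistance is R_A‖R_B = 234.4 kΩ.
Fractional drop under load = R_th/(R_th + R_L) = 234.4 / (234.4 + 4960) = 0.04512.
So the output falls by 4.51 %.

4.51 %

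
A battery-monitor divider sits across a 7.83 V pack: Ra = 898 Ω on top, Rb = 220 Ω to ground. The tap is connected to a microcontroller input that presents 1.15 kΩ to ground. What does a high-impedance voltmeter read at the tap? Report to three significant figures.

The load sits in parallel with Rb: Rb‖R_L = (220 × 1150) / (220 + 1150) = 184.7 Ω.
V_out = 7.83 × 184.7 / (898 + 184.7) = 7.83 × 184.7/1083 = 1.34 V.

V_out ≈ 1.34 V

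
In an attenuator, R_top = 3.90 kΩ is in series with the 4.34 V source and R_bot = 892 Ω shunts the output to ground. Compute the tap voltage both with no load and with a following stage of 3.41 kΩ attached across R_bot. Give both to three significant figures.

Open-circuit: V = 4.34 × 892/(3900 + 892) = 0.808 V.
With the load, R_bot becomes R_bot‖R_L = 707.0 Ω, so V = 4.34 × 707.0/4607 = 0.666 V.

Unloaded: 0.808 V; loaded: 0.666 V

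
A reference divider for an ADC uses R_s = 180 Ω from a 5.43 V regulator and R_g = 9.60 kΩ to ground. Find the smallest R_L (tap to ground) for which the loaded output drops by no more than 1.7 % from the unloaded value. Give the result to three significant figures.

R_L(min) ≈ 10.2 kΩ

Output resistance R_th = R_s‖R_g = (180 × 9600)/9780 = 176.7 Ω.
The fractional drop is R_th/(R_th + R_L); requiring this ≤ 0.0170 gives R_L ≥ R_th(1/0.0170 − 1) = 176.7 × 57.82 = 10.2 kΩ.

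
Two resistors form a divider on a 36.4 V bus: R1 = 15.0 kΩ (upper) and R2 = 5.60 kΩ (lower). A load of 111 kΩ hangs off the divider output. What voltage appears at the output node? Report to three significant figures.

The load sits in parallel with R2: R2‖R_L = (5.60 × 111) / (5.60 + 111) = 5.331 kΩ.
V_out = 36.4 × 5.331 / (15.0 + 5.331) = 36.4 × 5.331/20.33 = 9.54 V.
(Unloaded it would have been 9.90 V.)

V_out ≈ 9.54 V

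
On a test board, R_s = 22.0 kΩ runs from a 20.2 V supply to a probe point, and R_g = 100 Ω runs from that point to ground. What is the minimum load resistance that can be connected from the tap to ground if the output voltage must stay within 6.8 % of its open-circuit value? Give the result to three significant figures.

R_L(min) ≈ 1.36 kΩ

Output resistance R_th = R_s‖R_g = (22000 × 100)/22100 = 99.55 Ω.
The fractional drop is R_th/(R_th + R_L); requiring this ≤ 0.0680 gives R_L ≥ R_th(1/0.0680 − 1) = 99.55 × 13.71 = 1.36 kΩ.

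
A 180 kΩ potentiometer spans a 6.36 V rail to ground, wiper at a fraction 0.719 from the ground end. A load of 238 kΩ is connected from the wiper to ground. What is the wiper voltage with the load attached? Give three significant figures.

V ≈ 3.97 V

The wiper splits the pot into (1−α)R = 50.58 kΩ above and αR = 129.4 kΩ below.
Lower section ‖ load = 83.83 kΩ.
V_wiper = 6.36 × 83.83/(50.58 + 83.83) = 3.97 V.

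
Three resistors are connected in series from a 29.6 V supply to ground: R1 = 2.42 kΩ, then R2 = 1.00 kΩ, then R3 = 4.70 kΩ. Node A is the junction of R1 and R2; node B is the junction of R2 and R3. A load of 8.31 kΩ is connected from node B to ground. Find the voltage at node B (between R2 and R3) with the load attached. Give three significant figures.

V ≈ 13.8 V

At node B, R3 is in parallel with the load: R3‖R_L = 3.002 kΩ.
Below node A the resistance is R2 + (R3‖R_L) = 4.002 kΩ, so V_A = 29.6 × 4.002/6.422 = 18.45 V.
Then V_B = V_A × (R3‖R_L)/(R2 + R3‖R_L) = 18.45 × 3.002/4.002 = 13.8 V.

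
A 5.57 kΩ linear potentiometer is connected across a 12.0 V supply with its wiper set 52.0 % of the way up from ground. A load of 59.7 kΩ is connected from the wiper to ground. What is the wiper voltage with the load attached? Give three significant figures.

The wiper splits the pot into (1−α)R = 2.674 kΩ above and αR = 2.896 kΩ below.
Lower section ‖ load = 2.762 kΩ.
V_wiper = 12.0 × 2.762/(2.674 + 2.762) = 6.10 V.

V ≈ 6.10 V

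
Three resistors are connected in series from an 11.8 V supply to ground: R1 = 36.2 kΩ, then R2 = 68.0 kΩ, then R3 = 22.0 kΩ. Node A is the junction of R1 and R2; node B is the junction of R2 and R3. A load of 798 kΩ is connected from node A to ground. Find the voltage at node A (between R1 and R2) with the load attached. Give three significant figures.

V ≈ 8.15 V

Below node A the series string R2+R3 = 90.00 kΩ sits in parallel with the 798 kΩ load: 80.88 kΩ.
V_A = 11.8 × 80.88/(36.2 + 80.88) = 8.15 V.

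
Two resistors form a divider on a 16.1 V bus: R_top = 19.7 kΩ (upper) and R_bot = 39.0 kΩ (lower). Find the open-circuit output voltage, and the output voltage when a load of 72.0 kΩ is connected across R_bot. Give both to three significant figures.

Open-circuit: V = 16.1 × 39.0/(19.7 + 39.0) = 10.7 V.
With the load, R_bot becomes R_bot‖R_L = 25.30 kΩ, so V = 16.1 × 25.30/45.00 = 9.05 V.

Unloaded: 10.7 V; loaded: 9.05 V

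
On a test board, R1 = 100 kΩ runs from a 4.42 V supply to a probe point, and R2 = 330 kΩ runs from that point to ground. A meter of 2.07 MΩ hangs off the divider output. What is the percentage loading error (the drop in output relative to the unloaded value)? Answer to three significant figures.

The divider's output (Thévenin) resistance is R1‖R2 = 76.74 kΩ.
Fractional drop under load = R_th/(R_th + R_L) = 76.74 / (76.74 + 2070) = 0.03575.
So the output falls by 3.57 %.

3.57 %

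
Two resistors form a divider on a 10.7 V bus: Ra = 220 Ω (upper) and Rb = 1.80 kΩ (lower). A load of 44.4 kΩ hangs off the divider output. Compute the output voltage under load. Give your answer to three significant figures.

The load sits in parallel with Rb: Rb‖R_L = (1800 × 44400) / (1800 + 44400) = 1730 Ω.
V_out = 10.7 × 1730 / (220 + 1730) = 10.7 × 1730/1950 = 9.49 V.

V_out ≈ 9.49 V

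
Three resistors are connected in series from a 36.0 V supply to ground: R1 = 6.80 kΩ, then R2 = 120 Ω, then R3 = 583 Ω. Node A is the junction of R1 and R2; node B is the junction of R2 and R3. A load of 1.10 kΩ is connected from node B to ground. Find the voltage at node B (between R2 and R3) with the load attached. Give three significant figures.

V ≈ 1.88 V

At node B, R3 is in parallel with the load: R3‖R_L = 381.0 Ω.
Below node A the resistance is R2 + (R3‖R_L) = 501.0 Ω, so V_A = 36.0 × 501.0/7301 = 2.471 V.
Then V_B = V_A × (R3‖R_L)/(R2 + R3‖R_L) = 2.471 × 381.0/501.0 = 1.88 V.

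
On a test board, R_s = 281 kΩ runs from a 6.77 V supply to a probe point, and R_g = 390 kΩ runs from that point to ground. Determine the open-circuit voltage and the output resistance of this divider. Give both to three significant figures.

V_th = 3.93 V, R_th = 163 kΩ

V_th is the open-circuit tap voltage: 6.77 × 390/(281 + 390) = 3.93 V.
With the supply zeroed, R_s and R_g appear in parallel from the tap: R_th = R_s‖R_g = (281 × 390)/671.0 = 163 kΩ.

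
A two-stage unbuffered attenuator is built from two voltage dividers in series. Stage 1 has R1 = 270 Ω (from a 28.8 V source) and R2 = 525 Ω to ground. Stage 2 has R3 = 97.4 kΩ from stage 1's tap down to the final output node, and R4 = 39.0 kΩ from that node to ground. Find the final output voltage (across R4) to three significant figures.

V_out ≈ 5.43 V

Stage 2 presents R3+R4 = 136400 Ω as a load on stage 1's tap.
Stage 1's lower leg becomes R2‖(R3+R4) = 523.0 Ω, so V_mid = 28.8 × 523.0/793.0 = 18.99 V.
Stage 2 is itself unloaded: V_out = V_mid × R4/(R3+R4) = 18.99 × 39000/136400 = 5.43 V.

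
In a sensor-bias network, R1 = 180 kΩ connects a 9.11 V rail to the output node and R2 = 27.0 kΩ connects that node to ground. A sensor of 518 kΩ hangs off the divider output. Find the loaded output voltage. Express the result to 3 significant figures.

V_out ≈ 1.14 V

The load sits in parallel with R2: R2‖R_L = (27.0 × 518) / (27.0 + 518) = 25.66 kΩ.
V_out = 9.11 × 25.66 / (180 + 25.66) = 9.11 × 25.66/205.7 = 1.14 V.
(Unloaded it would have been 1.19 V.)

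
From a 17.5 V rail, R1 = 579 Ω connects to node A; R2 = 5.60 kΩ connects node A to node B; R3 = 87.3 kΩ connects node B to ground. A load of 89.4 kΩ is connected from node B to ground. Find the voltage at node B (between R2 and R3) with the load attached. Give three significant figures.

At node B, R3 is in parallel with the load: R3‖R_L = 44170 Ω.
Below node A the resistance is R2 + (R3‖R_L) = 49770 Ω, so V_A = 17.5 × 49770/50350 = 17.30 V.
Then V_B = V_A × (R3‖R_L)/(R2 + R3‖R_L) = 17.30 × 44170/49770 = 15.4 V.

V ≈ 15.4 V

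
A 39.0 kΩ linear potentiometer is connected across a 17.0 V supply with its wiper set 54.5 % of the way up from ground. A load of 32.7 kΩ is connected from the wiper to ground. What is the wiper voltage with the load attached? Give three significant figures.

The wiper splits the pot into (1−α)R = 17.75 kΩ above and αR = 21.25 kΩ below.
Lower section ‖ load = 12.88 kΩ.
V_wiper = 17.0 × 12.88/(17.75 + 12.88) = 7.15 V.

V ≈ 7.15 V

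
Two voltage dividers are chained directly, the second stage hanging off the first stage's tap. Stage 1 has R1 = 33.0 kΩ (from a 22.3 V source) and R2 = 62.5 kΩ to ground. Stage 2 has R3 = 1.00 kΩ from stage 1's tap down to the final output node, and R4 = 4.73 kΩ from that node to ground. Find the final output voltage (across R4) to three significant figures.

V_out ≈ 2.53 V

Stage 2 presents R3+R4 = 5.730 kΩ as a load on stage 1's tap.
Stage 1's lower leg becomes R2‖(R3+R4) = 5.249 kΩ, so V_mid = 22.3 × 5.249/38.25 = 3.060 V.
Stage 2 is itself unloaded: V_out = V_mid × R4/(R3+R4) = 3.060 × 4.73/5.730 = 2.53 V.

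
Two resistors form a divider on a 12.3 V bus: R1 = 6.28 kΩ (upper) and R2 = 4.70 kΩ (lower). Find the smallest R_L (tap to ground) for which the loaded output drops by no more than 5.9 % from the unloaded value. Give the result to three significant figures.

R_L(min) ≈ 42.9 kΩ

Output resistance R_th = R1‖R2 = (6.28 × 4.70)/10.98 = 2.688 kΩ.
The fractional drop is R_th/(R_th + R_L); requiring this ≤ 0.0590 gives R_L ≥ R_th(1/0.0590 − 1) = 2.688 × 15.95 = 42.9 kΩ.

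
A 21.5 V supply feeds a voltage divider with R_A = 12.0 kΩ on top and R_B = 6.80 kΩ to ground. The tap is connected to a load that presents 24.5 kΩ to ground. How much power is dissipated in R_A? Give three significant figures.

Total resistance from the source is R_A + (R_B‖R_L) = 17.32 kΩ, so I = 21.5/17.32 kΩ = 1.241 mA.
P = I²·R_A = (1.241 mA)² × 12.0 kΩ = 18.5 mW.

P ≈ 18.5 mW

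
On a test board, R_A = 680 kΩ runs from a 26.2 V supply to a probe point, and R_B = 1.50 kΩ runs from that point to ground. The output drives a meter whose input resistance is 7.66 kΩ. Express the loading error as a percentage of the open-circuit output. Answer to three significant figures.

16.3 %

Unloaded V = 26.2 × 1.50/681.5 = 0.05767 V.
Loaded: R_B‖R_L = 1.254 kΩ, giving V = 26.2 × 1.254/681.3 = 0.04824 V.
Drop = (0.05767 − 0.04824) / 0.05767 = 16.3 %.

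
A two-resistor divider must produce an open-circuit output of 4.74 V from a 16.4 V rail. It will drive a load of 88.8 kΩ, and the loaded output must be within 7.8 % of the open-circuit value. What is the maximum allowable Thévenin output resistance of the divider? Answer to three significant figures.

Loading drop = R_th/(R_th + R_L) ≤ 0.0780, so R_th ≤ R_L · ε/(1−ε) = 88.8 kΩ × 0.0780/0.9220 = 7.51 kΩ.

R_th ≤ 7.51 kΩ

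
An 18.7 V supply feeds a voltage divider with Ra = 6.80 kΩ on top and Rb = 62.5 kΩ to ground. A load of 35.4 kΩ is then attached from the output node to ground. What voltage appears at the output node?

The load sits in parallel with Rb: Rb‖R_L = (62.5 × 35.4) / (62.5 + 35.4) = 22.60 kΩ.
V_out = 18.7 × 22.60 / (6.80 + 22.60) = 18.7 × 22.60/29.40 = 14.4 V.

V_out ≈ 14.4 V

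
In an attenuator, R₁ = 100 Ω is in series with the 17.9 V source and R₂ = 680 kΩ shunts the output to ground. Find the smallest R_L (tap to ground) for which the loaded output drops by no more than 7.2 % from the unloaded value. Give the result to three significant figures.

Output resistance R_th = R₁‖R₂ = (100 × 680000)/680100 = 99.99 Ω.
The fractional drop is R_th/(R_th + R_L); requiring this ≤ 0.0720 gives R_L ≥ R_th(1/0.0720 − 1) = 99.99 × 12.89 = 1.29 kΩ.

R_L(min) ≈ 1.29 kΩ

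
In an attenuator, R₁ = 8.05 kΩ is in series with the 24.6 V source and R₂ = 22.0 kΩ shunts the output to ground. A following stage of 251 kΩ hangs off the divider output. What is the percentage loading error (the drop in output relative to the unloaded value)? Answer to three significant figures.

The divider's output (Thévenin) resistance is R₁‖R₂ = 5.894 kΩ.
Fractional drop under load = R_th/(R_th + R_L) = 5.894 / (5.894 + 251) = 0.02294.
So the output falls by 2.29 %.

2.29 %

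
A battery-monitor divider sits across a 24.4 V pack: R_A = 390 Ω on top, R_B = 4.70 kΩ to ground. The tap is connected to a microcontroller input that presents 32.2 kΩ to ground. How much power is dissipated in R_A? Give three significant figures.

Total resistance from the source is R_A + (R_B‖R_L) = 4491 Ω, so I = 24.4/4491 Ω = 5.433 mA.
P = I²·R_A = (5.433 mA)² × 390 Ω = 11.5 mW.

P ≈ 11.5 mW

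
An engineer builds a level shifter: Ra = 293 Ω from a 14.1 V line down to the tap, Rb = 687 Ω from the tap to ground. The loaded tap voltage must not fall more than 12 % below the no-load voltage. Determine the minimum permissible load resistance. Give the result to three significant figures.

Output resistance R_th = Ra‖Rb = (293 × 687)/980.0 = 205.4 Ω.
The fractional drop is R_th/(R_th + R_L); requiring this ≤ 0.120 gives R_L ≥ R_th(1/0.120 − 1) = 205.4 × 7.333 = 1.51 kΩ.

R_L(min) ≈ 1.51 kΩ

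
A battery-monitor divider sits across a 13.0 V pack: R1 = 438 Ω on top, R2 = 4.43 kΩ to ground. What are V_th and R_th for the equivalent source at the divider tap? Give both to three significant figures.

V_th is the open-circuit tap voltage: 13.0 × 4430/(438 + 4430) = 11.8 V.
With the supply zeroed, R1 and R2 appear in parallel from the tap: R_th = R1‖R2 = (438 × 4430)/4868 = 399 Ω.

V_th = 11.8 V, R_th = 399 Ω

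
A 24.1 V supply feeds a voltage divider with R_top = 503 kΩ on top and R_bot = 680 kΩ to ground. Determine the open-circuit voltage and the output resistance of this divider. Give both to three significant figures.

V_th is the open-circuit tap voltage: 24.1 × 680/(503 + 680) = 13.9 V.
With the supply zeroed, R_top and R_bot appear in parallel from the tap: R_th = R_top‖R_bot = (503 × 680)/1183 = 289 kΩ.

V_th = 13.9 V, R_th = 289 kΩ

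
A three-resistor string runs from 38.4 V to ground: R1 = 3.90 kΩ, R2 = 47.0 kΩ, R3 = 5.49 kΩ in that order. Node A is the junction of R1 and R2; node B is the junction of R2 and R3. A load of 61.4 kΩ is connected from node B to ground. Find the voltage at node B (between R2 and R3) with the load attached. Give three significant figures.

V ≈ 3.46 V

At node B, R3 is in parallel with the load: R3‖R_L = 5.039 kΩ.
Below node A the resistance is R2 + (R3‖R_L) = 52.04 kΩ, so V_A = 38.4 × 52.04/55.94 = 35.72 V.
Then V_B = V_A × (R3‖R_L)/(R2 + R3‖R_L) = 35.72 × 5.039/52.04 = 3.46 V.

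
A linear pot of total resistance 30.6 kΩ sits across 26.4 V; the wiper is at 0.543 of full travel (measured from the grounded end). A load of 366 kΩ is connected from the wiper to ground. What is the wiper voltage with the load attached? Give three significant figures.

The wiper splits the pot into (1−α)R = 13.98 kΩ above and αR = 16.62 kΩ below.
Lower section ‖ load = 15.89 kΩ.
V_wiper = 26.4 × 15.89/(13.98 + 15.89) = 14.0 V.

V ≈ 14.0 V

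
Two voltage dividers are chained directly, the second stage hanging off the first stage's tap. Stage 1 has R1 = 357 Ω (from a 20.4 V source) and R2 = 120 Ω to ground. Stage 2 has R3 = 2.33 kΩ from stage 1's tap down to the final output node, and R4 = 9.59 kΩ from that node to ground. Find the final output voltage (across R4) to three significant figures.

V_out ≈ 4.10 V

Stage 2 presents R3+R4 = 11920 Ω as a load on stage 1's tap.
Stage 1's lower leg becomes R2‖(R3+R4) = 118.8 Ω, so V_mid = 20.4 × 118.8/475.8 = 5.094 V.
Stage 2 is itself unloaded: V_out = V_mid × R4/(R3+R4) = 5.094 × 9590/11920 = 4.10 V.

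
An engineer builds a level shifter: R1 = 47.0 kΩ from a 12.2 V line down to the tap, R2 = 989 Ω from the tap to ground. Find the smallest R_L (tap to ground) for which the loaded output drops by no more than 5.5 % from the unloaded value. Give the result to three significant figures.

R_L(min) ≈ 16.6 kΩ

Output resistance R_th = R1‖R2 = (47000 × 989)/47990 = 968.6 Ω.
The fractional drop is R_th/(R_th + R_L); requiring this ≤ 0.0550 gives R_L ≥ R_th(1/0.0550 − 1) = 968.6 × 17.18 = 16.6 kΩ.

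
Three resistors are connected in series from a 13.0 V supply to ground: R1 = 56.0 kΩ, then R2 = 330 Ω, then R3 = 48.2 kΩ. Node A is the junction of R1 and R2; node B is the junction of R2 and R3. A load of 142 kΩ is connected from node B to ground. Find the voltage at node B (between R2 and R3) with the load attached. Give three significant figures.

At node B, R3 is in parallel with the load: R3‖R_L = 35990 Ω.
Below node A the resistance is R2 + (R3‖R_L) = 36320 Ω, so V_A = 13.0 × 36320/92320 = 5.114 V.
Then V_B = V_A × (R3‖R_L)/(R2 + R3‖R_L) = 5.114 × 35990/36320 = 5.07 V.

V ≈ 5.07 V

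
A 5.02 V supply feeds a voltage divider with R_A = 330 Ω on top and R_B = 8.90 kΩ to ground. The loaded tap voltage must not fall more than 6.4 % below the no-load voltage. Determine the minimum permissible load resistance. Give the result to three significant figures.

R_L(min) ≈ 4.65 kΩ

Output resistance R_th = R_A‖R_B = (330 × 8900)/9230 = 318.2 Ω.
The fractional drop is R_th/(R_th + R_L); requiring this ≤ 0.0640 gives R_L ≥ R_th(1/0.0640 − 1) = 318.2 × 14.62 = 4.65 kΩ.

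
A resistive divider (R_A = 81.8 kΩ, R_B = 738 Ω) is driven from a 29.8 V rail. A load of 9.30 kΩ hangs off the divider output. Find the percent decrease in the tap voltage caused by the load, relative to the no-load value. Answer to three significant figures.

7.29 %

The divider's output (Thévenin) resistance is R_A‖R_B = 731.4 Ω.
Fractional drop under load = R_th/(R_th + R_L) = 731.4 / (731.4 + 9300) = 0.07291.
So the output falls by 7.29 %.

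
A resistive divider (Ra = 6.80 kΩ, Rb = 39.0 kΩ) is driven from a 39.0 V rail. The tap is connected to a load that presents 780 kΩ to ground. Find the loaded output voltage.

V_out ≈ 33.0 V

The load sits in parallel with Rb: Rb‖R_L = (39.0 × 780) / (39.0 + 780) = 37.14 kΩ.
V_out = 39.0 × 37.14 / (6.80 + 37.14) = 39.0 × 37.14/43.94 = 33.0 V.
(Unloaded it would have been 33.2 V.)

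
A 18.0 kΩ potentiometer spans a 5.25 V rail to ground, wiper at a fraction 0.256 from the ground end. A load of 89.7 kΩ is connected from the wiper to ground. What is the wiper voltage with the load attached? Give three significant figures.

The wiper splits the pot into (1−α)R = 13.39 kΩ above and αR = 4.608 kΩ below.
Lower section ‖ load = 4.383 kΩ.
V_wiper = 5.25 × 4.383/(13.39 + 4.383) = 1.29 V.

V ≈ 1.29 V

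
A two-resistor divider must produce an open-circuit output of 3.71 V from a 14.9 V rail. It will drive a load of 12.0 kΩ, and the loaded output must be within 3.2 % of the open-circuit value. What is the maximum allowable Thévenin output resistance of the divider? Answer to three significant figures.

R_th ≤ 397 Ω

Loading drop = R_th/(R_th + R_L) ≤ 0.0320, so R_th ≤ R_L · ε/(1−ε) = 12.0 kΩ × 0.0320/0.9680 = 397 Ω.
(Any R1, R2 with R2/(R1+R2) = 0.249 and R1‖R2 ≤ 397 Ω will meet the spec.)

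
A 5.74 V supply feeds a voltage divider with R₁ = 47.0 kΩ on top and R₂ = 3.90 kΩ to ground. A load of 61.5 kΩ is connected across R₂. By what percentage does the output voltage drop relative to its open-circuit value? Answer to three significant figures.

The divider's output (Thévenin) resistance is R₁‖R₂ = 3.601 kΩ.
Fractional drop under load = R_th/(R_th + R_L) = 3.601 / (3.601 + 61.5) = 0.05532.
So the output falls by 5.53 %.

5.53 %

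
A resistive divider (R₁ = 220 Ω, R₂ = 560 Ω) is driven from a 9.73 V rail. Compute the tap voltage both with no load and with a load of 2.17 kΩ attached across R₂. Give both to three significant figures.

Unloaded: 6.99 V; loaded: 6.51 V

Open-circuit: V = 9.73 × 560/(220 + 560) = 6.99 V.
With the load, R₂ becomes R₂‖R_L = 445.1 Ω, so V = 9.73 × 445.1/665.1 = 6.51 V.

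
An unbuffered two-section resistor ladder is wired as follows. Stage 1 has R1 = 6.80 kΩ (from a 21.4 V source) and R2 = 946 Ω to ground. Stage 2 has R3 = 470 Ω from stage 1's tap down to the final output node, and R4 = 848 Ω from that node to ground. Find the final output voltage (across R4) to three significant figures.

Stage 2 presents R3+R4 = 1318 Ω as a load on stage 1's tap.
Stage 1's lower leg becomes R2‖(R3+R4) = 550.7 Ω, so V_mid = 21.4 × 550.7/7351 = 1.603 V.
Stage 2 is itself unloaded: V_out = V_mid × R4/(R3+R4) = 1.603 × 848/1318 = 1.03 V.

V_out ≈ 1.03 V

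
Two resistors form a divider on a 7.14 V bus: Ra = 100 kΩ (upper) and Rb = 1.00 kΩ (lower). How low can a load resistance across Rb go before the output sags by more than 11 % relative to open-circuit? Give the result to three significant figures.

R_L(min) ≈ 8.01 kΩ

Output resistance R_th = Ra‖Rb = (100000 × 1000)/101000 = 990.1 Ω.
The fractional drop is R_th/(R_th + R_L); requiring this ≤ 0.110 gives R_L ≥ R_th(1/0.110 − 1) = 990.1 × 8.091 = 8.01 kΩ.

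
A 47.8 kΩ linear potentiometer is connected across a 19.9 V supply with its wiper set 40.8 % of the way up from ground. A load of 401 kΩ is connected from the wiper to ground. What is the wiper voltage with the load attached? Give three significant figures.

V ≈ 7.89 V

The wiper splits the pot into (1−α)R = 28.30 kΩ above and αR = 19.50 kΩ below.
Lower section ‖ load = 18.60 kΩ.
V_wiper = 19.9 × 18.60/(28.30 + 18.60) = 7.89 V.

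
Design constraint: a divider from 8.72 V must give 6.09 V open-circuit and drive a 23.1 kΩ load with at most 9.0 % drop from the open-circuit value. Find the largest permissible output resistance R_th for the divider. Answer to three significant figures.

R_th ≤ 2.28 kΩ

Loading drop = R_th/(R_th + R_L) ≤ 0.0900, so R_th ≤ R_L · ε/(1−ε) = 23.1 kΩ × 0.0900/0.9100 = 2.28 kΩ.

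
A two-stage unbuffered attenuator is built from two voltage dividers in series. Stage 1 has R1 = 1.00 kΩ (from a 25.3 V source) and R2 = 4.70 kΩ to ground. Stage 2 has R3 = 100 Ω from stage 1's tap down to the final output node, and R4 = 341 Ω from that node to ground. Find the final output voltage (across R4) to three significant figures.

V_out ≈ 5.62 V

Stage 2 presents R3+R4 = 441.0 Ω as a load on stage 1's tap.
Stage 1's lower leg becomes R2‖(R3+R4) = 403.2 Ω, so V_mid = 25.3 × 403.2/1403 = 7.269 V.
Stage 2 is itself unloaded: V_out = V_mid × R4/(R3+R4) = 7.269 × 341/441.0 = 5.62 V.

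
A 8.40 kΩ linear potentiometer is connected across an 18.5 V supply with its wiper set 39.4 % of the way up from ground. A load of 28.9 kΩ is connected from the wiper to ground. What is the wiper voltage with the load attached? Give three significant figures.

The wiper splits the pot into (1−α)R = 5.090 kΩ above and αR = 3.310 kΩ below.
Lower section ‖ load = 2.970 kΩ.
V_wiper = 18.5 × 2.970/(5.090 + 2.970) = 6.82 V.

V ≈ 6.82 V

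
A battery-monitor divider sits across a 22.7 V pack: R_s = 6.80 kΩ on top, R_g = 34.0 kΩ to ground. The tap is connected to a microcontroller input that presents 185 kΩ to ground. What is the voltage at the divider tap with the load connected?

The load sits in parallel with R_g: R_g‖R_L = (34.0 × 185) / (34.0 + 185) = 28.72 kΩ.
V_out = 22.7 × 28.72 / (6.80 + 28.72) = 22.7 × 28.72/35.52 = 18.4 V.

V_out ≈ 18.4 V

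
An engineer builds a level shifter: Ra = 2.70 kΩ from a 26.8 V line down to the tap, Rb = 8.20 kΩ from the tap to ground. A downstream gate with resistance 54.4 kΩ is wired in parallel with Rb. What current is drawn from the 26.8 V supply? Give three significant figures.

I ≈ 2.73 mA

Rb‖R_L = 7.126 kΩ, so the source sees Ra + Rb‖R_L = 9.826 kΩ.
I = 26.8 V / 9.826 kΩ = 2.73 mA.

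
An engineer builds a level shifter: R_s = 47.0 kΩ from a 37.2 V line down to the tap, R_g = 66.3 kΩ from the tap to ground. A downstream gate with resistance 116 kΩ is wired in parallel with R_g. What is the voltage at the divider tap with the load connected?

V_out ≈ 17.6 V

The load sits in parallel with R_g: R_g‖R_L = (66.3 × 116) / (66.3 + 116) = 42.19 kΩ.
V_out = 37.2 × 42.19 / (47.0 + 42.19) = 37.2 × 42.19/89.19 = 17.6 V.
(Unloaded it would have been 21.8 V.)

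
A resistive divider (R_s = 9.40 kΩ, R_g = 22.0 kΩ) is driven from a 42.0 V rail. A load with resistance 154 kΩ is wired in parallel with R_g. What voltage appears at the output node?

V_out ≈ 28.2 V

The load sits in parallel with R_g: R_g‖R_L = (22.0 × 154) / (22.0 + 154) = 19.25 kΩ.
V_out = 42.0 × 19.25 / (9.40 + 19.25) = 42.0 × 19.25/28.65 = 28.2 V.
(Unloaded it would have been 29.4 V.)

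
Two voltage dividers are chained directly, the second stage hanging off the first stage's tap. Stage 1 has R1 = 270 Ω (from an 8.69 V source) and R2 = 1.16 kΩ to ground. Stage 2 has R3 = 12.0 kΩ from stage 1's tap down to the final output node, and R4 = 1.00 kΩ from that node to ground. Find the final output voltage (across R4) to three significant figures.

V_out ≈ 0.533 V

Stage 2 presents R3+R4 = 13000 Ω as a load on stage 1's tap.
Stage 1's lower leg becomes R2‖(R3+R4) = 1065 Ω, so V_mid = 8.69 × 1065/1335 = 6.932 V.
Stage 2 is itself unloaded: V_out = V_mid × R4/(R3+R4) = 6.932 × 1000/13000 = 0.533 V.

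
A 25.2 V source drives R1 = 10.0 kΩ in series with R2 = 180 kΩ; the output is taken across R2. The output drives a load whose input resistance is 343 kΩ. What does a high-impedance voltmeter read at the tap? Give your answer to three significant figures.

The load sits in parallel with R2: R2‖R_L = (180 × 343) / (180 + 343) = 118.0 kΩ.
V_out = 25.2 × 118.0 / (10.0 + 118.0) = 25.2 × 118.0/128.0 = 23.2 V.
(Unloaded it would have been 23.9 V.)

V_out ≈ 23.2 V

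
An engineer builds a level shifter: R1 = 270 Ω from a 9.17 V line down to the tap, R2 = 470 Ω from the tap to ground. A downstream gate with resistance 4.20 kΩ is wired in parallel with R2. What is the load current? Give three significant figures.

R2‖R_L = 422.7 Ω; V_out = 9.17 × 422.7/692.7 = 5.596 V.
I_L = V_out / R_L = 5.596 / 4.20 kΩ = 1.33 mA.

I_L ≈ 1.33 mA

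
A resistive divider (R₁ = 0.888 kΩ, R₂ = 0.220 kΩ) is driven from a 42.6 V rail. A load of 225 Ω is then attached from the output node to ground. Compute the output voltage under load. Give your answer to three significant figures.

The load sits in parallel with R₂: R₂‖R_L = (220 × 225) / (220 + 225) = 111.2 Ω.
V_out = 42.6 × 111.2 / (888 + 111.2) = 42.6 × 111.2/999.2 = 4.74 V.

V_out ≈ 4.74 V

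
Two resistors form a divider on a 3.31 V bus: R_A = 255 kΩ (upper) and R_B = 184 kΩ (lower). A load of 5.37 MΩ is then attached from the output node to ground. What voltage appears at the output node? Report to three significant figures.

The load sits in parallel with R_B: R_B‖R_L = (184 × 5370) / (184 + 5370) = 177.9 kΩ.
V_out = 3.31 × 177.9 / (255 + 177.9) = 3.31 × 177.9/432.9 = 1.36 V.

V_out ≈ 1.36 V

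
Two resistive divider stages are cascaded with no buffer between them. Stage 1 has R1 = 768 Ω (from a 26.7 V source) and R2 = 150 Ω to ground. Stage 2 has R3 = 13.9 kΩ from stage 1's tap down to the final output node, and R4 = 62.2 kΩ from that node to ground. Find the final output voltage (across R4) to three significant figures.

Stage 2 presents R3+R4 = 76100 Ω as a load on stage 1's tap.
Stage 1's lower leg becomes R2‖(R3+R4) = 149.7 Ω, so V_mid = 26.7 × 149.7/917.7 = 4.356 V.
Stage 2 is itself unloaded: V_out = V_mid × R4/(R3+R4) = 4.356 × 62200/76100 = 3.56 V.

V_out ≈ 3.56 V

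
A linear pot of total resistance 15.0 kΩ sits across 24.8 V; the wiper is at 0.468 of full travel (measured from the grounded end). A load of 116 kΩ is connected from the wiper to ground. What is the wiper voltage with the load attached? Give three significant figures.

The wiper splits the pot into (1−α)R = 7.980 kΩ above and αR = 7.020 kΩ below.
Lower section ‖ load = 6.619 kΩ.
V_wiper = 24.8 × 6.619/(7.980 + 6.619) = 11.2 V.

V ≈ 11.2 V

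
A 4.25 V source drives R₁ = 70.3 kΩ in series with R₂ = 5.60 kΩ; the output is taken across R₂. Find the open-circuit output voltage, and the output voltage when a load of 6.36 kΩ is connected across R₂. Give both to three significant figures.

Open-circuit: V = 4.25 × 5.60/(70.3 + 5.60) = 0.314 V.
With the load, R₂ becomes R₂‖R_L = 2.978 kΩ, so V = 4.25 × 2.978/73.28 = 0.173 V.

Unloaded: 0.314 V; loaded: 0.173 V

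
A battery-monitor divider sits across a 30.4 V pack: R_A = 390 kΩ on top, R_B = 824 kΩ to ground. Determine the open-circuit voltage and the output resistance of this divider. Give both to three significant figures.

V_th = 20.6 V, R_th = 265 kΩ

V_th is the open-circuit tap voltage: 30.4 × 824/(390 + 824) = 20.6 V.
With the supply zeroed, R_A and R_B appear in parallel from the tap: R_th = R_A‖R_B = (390 × 824)/1214 = 265 kΩ.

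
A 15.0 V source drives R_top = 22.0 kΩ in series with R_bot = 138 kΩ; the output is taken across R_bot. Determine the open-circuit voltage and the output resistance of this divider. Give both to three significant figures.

V_th is the open-circuit tap voltage: 15.0 × 138/(22.0 + 138) = 12.9 V.
With the supply zeroed, R_top and R_bot appear in parallel from the tap: R_th = R_top‖R_bot = (22.0 × 138)/160.0 = 19.0 kΩ.

V_th = 12.9 V, R_th = 19.0 kΩ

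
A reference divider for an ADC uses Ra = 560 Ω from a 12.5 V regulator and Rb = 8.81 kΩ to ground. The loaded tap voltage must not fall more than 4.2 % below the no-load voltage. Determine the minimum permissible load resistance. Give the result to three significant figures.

R_L(min) ≈ 12.0 kΩ

Output resistance R_th = Ra‖Rb = (560 × 8810)/9370 = 526.5 Ω.
The fractional drop is R_th/(R_th + R_L); requiring this ≤ 0.0420 gives R_L ≥ R_th(1/0.0420 − 1) = 526.5 × 22.81 = 12.0 kΩ.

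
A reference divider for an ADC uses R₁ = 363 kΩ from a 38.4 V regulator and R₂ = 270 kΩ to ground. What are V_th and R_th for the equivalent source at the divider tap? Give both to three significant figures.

V_th = 16.4 V, R_th = 155 kΩ

V_th is the open-circuit tap voltage: 38.4 × 270/(363 + 270) = 16.4 V.
With the supply zeroed, R₁ and R₂ appear in parallel from the tap: R_th = R₁‖R₂ = (363 × 270)/633.0 = 155 kΩ.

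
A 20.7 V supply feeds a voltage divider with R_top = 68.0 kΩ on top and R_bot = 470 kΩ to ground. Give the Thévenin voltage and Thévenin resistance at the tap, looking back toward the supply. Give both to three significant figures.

V_th = 18.1 V, R_th = 59.4 kΩ

V_th is the open-circuit tap voltage: 20.7 × 470/(68.0 + 470) = 18.1 V.
With the supply zeroed, R_top and R_bot appear in parallel from the tap: R_th = R_top‖R_bot = (68.0 × 470)/538.0 = 59.4 kΩ.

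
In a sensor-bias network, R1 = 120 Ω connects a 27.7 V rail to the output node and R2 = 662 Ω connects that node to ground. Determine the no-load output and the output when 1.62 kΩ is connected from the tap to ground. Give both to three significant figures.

Unloaded: 23.4 V; loaded: 22.1 V

Open-circuit: V = 27.7 × 662/(120 + 662) = 23.4 V.
With the load, R2 becomes R2‖R_L = 470.0 Ω, so V = 27.7 × 470.0/590.0 = 22.1 V.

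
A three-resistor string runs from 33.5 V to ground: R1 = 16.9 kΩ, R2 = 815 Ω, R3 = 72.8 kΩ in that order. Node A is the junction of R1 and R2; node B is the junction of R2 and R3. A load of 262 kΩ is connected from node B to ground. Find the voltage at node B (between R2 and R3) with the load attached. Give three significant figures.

At node B, R3 is in parallel with the load: R3‖R_L = 56970 Ω.
Below node A the resistance is R2 + (R3‖R_L) = 57790 Ω, so V_A = 33.5 × 57790/74690 = 25.92 V.
Then V_B = V_A × (R3‖R_L)/(R2 + R3‖R_L) = 25.92 × 56970/57790 = 25.6 V.

V ≈ 25.6 V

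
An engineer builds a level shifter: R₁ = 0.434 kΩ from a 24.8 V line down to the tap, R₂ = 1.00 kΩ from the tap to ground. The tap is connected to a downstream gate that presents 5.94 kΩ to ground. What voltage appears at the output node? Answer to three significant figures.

The load sits in parallel with R₂: R₂‖R_L = (1000 × 5940) / (1000 + 5940) = 855.9 Ω.
V_out = 24.8 × 855.9 / (434 + 855.9) = 24.8 × 855.9/1290 = 16.5 V.
(Unloaded it would have been 17.3 V.)

V_out ≈ 16.5 V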